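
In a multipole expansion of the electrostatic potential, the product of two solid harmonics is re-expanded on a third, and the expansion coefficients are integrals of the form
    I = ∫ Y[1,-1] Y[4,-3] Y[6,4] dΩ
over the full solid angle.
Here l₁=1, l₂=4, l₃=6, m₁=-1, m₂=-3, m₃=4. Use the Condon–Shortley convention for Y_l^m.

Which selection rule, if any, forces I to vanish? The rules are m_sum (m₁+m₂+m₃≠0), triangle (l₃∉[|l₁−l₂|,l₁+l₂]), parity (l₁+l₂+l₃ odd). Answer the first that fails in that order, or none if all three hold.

triangle

azimuthal sum: -1 − 3 + 4 = 0  ✓
3 ≤ 6 ≤ 5 (triangle on l)  ✗
L = 1 + 4 + 6 = 11 (odd)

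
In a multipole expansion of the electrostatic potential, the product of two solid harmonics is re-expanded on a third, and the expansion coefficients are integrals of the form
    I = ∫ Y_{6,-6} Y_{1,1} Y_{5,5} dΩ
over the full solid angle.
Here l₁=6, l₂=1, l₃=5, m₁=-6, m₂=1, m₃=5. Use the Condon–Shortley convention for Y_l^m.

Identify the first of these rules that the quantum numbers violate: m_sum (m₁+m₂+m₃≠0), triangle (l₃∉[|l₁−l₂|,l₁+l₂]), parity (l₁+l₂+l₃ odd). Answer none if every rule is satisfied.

none

Σmᵢ = 0  ✓
l₃∈[|l₁−l₂|,l₁+l₂]=[5,7], have l₃=5  ✓
Σlᵢ = 12 ⇒ even  ✓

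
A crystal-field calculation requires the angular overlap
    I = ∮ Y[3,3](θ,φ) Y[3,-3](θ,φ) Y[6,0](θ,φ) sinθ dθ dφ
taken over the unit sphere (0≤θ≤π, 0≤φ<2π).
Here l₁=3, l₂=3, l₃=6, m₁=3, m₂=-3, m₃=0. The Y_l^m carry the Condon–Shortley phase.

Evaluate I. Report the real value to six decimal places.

0.011854

Rules hold: Σm=0, L=12 even, 0≤6≤6.
N = 7·7·13 = 637
Δ = 0!·6!·6!/13! = 1/12012
Racah Σ t=0..0: t=0:+1/1296 = 1/1296
⇒ 3j(3 3 6; 0 0 0)² = 100/3003, sgn +1
Racah Σ t=0..0: t=0:+1/518400 = 1/518400
⇒ 3j(3 3 6; 3 -3 0)² = 1/12012, sgn +1
4πI² = N·(3j₀)²·(3jₘ)² = 25/14157
I = +1·√(0.00176591/4π) = 0.01185440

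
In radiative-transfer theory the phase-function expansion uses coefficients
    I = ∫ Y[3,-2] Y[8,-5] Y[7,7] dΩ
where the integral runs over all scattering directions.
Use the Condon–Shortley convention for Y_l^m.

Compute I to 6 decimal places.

0.061743

Rules hold: Σm=0, L=18 even, 5≤7≤11.
N = 7·17·15 = 1785
Δ = 4!·2!·12!/19! = 1/5290740
Racah Σ t=1..3: t=1:−1/7257600 t=2:+1/2073600 t=3:−1/7257600 = 1/4838400
⇒ 3j(3 8 7; 0 0 0)² = 252/20995, sgn -1
Racah Σ t=3..3: t=3:−1/5748019200 = -1/5748019200
⇒ 3j(3 8 7; -2 -5 7)² = 13/5814, sgn -1
4πI² = N·(3j₀)²·(3jₘ)² = 294/6137
I = +1·√(0.0479061/4π) = 0.06174342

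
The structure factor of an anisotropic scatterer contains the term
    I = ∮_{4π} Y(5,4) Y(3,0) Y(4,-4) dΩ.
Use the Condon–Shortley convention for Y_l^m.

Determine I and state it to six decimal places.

-0.207724

Rules hold: Σm=0, L=12 even, 2≤4≤8.
N = 11·7·9 = 693
Δ = 4!·6!·2!/13! = 1/180180
Racah Σ t=1..3: t=1:−1/576 t=2:+1/144 t=3:−1/576 = 1/288
⇒ 3j(5 3 4; 0 0 0)² = 20/1001, sgn +1
Racah Σ t=1..1: t=1:−1/8640 = -1/8640
⇒ 3j(5 3 4; 4 0 -4)² = 28/715, sgn -1
4πI² = N·(3j₀)²·(3jₘ)² = 1008/1859
I = -1·√(0.542227/4π) = -0.20772350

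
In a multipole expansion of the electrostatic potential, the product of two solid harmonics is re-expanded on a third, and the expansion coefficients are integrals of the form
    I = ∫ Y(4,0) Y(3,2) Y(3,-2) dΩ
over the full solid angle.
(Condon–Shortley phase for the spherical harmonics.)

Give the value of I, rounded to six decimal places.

Rules hold: Σm=0, L=10 even, 1≤3≤7.
N = 9·7·7 = 441
Δ = 4!·4!·2!/11! = 1/34650
Racah Σ t=1..3: t=1:−1/72 t=2:+1/16 t=3:−1/72 = 5/144
⇒ 3j(4 3 3; 0 0 0)² = 2/77, sgn -1
Racah Σ t=3..4: t=3:−1/72 t=4:+1/576 = -7/576
⇒ 3j(4 3 3; 0 2 -2)² = 7/198, sgn +1
4πI² = N·(3j₀)²·(3jₘ)² = 49/121
I = -1·√(0.404959/4π) = -0.17951487

-0.179515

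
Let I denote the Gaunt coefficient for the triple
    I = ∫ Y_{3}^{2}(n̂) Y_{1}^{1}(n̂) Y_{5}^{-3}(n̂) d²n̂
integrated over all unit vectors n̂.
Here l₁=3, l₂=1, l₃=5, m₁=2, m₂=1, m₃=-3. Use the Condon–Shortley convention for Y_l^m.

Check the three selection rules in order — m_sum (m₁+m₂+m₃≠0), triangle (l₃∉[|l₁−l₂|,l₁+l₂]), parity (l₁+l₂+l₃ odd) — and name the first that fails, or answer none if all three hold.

triangle

azimuthal sum: 2 + 1 − 3 = 0  ✓
2 ≤ 5 ≤ 4 (triangle on l)  ✗
L = 3 + 1 + 5 = 9 (odd)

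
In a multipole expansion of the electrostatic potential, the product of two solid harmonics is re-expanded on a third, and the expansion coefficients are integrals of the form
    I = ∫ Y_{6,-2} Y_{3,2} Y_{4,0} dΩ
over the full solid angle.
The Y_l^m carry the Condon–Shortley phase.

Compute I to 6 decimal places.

Σlᵢ=13 odd — θ-integrand is odd under cosθ→−cosθ; I=0

0.000000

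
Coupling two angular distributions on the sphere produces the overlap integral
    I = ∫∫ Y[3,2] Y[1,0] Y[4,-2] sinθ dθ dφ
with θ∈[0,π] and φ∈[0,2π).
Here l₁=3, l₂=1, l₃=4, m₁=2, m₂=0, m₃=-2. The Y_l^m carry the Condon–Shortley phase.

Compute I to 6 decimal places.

0.213244

Rules hold: Σm=0, L=8 even, 2≤4≤4.
N = 7·3·9 = 189
Δ = 0!·6!·2!/9! = 1/252
Racah Σ t=0..0: t=0:+1/36 = 1/36
⇒ 3j(3 1 4; 0 0 0)² = 4/63, sgn +1
Racah Σ t=0..0: t=0:+1/120 = 1/120
⇒ 3j(3 1 4; 2 0 -2)² = 1/21, sgn +1
4πI² = N·(3j₀)²·(3jₘ)² = 4/7
I = +1·√(0.571429/4π) = 0.21324362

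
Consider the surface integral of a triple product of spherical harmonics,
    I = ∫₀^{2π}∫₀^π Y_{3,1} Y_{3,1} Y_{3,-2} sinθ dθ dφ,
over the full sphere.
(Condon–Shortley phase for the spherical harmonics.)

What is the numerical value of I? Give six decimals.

0.000000

L=9 odd ⇒ parity kills the (l;000) factor ⇒ I = 0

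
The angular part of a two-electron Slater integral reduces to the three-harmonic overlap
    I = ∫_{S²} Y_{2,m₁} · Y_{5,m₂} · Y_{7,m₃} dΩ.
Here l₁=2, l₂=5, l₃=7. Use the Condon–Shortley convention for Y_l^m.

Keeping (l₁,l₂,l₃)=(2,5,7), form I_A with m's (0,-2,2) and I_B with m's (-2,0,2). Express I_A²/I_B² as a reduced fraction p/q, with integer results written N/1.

Shared (l₁,l₂,l₃)=(2,5,7): N and (l;000)² cancel in I_A²/I_B².
A: Δ = 0!·4!·10!/15! = 1/15015; Racah Σ t=0..0: t=0:+1/120960 = 1/120960; ⇒ 3j(2 5 7; 0 -2 2)² = 24/1001, sgn -1
B: Δ = 0!·4!·10!/15! = 1/15015; Racah Σ t=0..0: t=0:+1/345600 = 1/345600; ⇒ 3j(2 5 7; -2 0 2)² = 6/715, sgn -1
I_A²/I_B² = (24/1001)/(6/715) = 20/7

20/7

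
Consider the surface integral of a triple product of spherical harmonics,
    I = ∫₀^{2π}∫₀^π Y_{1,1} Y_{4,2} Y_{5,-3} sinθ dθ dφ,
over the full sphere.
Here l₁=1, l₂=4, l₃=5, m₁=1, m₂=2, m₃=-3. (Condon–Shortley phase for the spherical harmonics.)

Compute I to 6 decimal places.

-0.259847

Checks pass: Σm=0; 10 even; l₃=5∈[3,5].
(2·1+1)(2·4+1)(2·5+1) = 297
Δ: 0! 2! 8! / 11! → 1/495
sum: t=0:+1/576 = 1/576
3j²(1 4 5; 0 0 0) = Δ·Π!·Σ² = 5/99  (sign -1)
sum: t=0:+1/2880 = 1/2880
3j²(1 4 5; 1 2 -3) = Δ·Π!·Σ² = 28/495  (sign +1)
combine: 4πI² = 297·5/99·28/495 = 28/33
take √, sign -1: I = -0.25984664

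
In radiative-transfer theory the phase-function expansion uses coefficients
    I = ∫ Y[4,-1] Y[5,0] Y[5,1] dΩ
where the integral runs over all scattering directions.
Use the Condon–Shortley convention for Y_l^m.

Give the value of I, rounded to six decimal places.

-0.053153

Rules hold: Σm=0, L=14 even, 1≤5≤9.
N = 9·11·11 = 1089
Δ = 4!·4!·6!/15! = 1/3153150
Racah Σ t=0..4: t=0:+1/69120 t=1:−1/1728 t=2:+1/576 t=3:−1/1728 t=4:+1/69120 = 7/11520
⇒ 3j(4 5 5; 0 0 0)² = 2/143, sgn -1
Racah Σ t=1..4: t=1:−1/6912 t=2:+1/864 t=3:−1/1152 t=4:+1/17280 = 7/34560
⇒ 3j(4 5 5; -1 0 1)² = 1/429, sgn +1
4πI² = N·(3j₀)²·(3jₘ)² = 6/169
I = -1·√(0.035503/4π) = -0.05315295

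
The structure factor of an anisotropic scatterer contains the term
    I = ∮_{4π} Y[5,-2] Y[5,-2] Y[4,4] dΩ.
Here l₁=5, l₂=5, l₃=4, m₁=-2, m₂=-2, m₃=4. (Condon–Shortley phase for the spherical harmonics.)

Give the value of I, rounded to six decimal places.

m-sum 0 ✓  L=14 even ✓  0≤4≤10 ✓
Π(2lᵢ+1) = 11×11×9 = 1089
triangle coeff Δ(5,5,4) = 1/3153150
Σ_t [1,5]: t=1:−1/69120 t=2:+1/1728 t=3:−1/576 t=4:+1/1728 t=5:−1/69120 = -7/11520
(3j)²=2/143 [(5 5 4; 0 0 0)], sign=-1
Σ_t [3,3]: t=3:−1/20736 = -1/20736
(3j)²=35/1287 [(5 5 4; -2 -2 4)], sign=-1
⇒ 4πI² = 70/169
I = (+1)√(70/169/(4π)) = 0.18155187

0.181552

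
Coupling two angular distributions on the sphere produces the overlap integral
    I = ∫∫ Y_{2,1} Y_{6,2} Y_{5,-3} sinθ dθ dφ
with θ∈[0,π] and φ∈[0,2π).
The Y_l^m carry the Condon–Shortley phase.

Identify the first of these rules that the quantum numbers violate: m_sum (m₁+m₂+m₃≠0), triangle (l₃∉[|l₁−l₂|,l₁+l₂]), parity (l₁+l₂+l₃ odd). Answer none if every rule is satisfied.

parity

m₁+m₂+m₃ = 1 + 2 − 3 = 0  ✓
triangle: |2−6|=4 ≤ l₃=5 ≤ 2+6=8  ✓
parity: l₁+l₂+l₃ = 13 is odd  ✗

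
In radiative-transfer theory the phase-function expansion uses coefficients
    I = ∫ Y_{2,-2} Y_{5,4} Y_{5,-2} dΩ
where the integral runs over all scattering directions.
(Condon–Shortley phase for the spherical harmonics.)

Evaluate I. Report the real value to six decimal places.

m-sum 0 ✓  L=12 even ✓  3≤5≤7 ✓
Π(2lᵢ+1) = 5×11×11 = 605
triangle coeff Δ(2,5,5) = 1/38610
Σ_t [0,2]: t=0:+1/2880 t=1:−1/576 t=2:+1/2880 = -1/960
(3j)²=10/429 [(2 5 5; 0 0 0)], sign=+1
Σ_t [2,2]: t=2:+1/20160 = 1/20160
(3j)²=12/715 [(2 5 5; -2 4 -2)], sign=-1
⇒ 4πI² = 40/169
I = (-1)√(40/169/(4π)) = -0.13724032

-0.137240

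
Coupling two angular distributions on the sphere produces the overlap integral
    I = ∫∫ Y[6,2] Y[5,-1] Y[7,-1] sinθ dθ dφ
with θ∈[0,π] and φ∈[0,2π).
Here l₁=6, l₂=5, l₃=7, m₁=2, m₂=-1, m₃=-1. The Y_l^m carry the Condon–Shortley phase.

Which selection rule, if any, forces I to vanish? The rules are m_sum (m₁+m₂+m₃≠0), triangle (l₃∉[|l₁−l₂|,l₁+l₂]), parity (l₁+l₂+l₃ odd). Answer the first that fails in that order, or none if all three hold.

none

azimuthal sum: 2 − 1 − 1 = 0  ✓
1 ≤ 7 ≤ 11 (triangle on l)  ✓
L = 6 + 5 + 7 = 18 (even)  ✓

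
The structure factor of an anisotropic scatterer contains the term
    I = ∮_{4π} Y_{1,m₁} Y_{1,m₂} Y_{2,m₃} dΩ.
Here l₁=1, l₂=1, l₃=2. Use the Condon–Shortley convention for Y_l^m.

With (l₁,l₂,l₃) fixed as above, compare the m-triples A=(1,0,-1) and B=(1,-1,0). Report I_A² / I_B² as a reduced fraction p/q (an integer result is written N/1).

Same 1,1,2: normalisation and zero-m 3j drop out of the ratio.
A: Δ: 0! 2! 2! / 5! → 1/30; sum: t=0:+1/2 = 1/2; 3j²(1 1 2; 1 0 -1) = Δ·Π!·Σ² = 1/10  (sign -1)
B: Δ: 0! 2! 2! / 5! → 1/30; sum: t=0:+1/4 = 1/4; 3j²(1 1 2; 1 -1 0) = Δ·Π!·Σ² = 1/30  (sign +1)
I_A²/I_B² = (1/10)/(1/30) = 3/1

3/1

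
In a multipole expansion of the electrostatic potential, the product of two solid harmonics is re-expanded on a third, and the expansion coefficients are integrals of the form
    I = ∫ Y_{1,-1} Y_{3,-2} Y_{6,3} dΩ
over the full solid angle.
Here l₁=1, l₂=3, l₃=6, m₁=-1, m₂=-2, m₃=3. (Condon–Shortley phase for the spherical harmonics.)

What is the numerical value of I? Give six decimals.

|1−3|≤6≤1+3 violated ⇒ I = 0

0.000000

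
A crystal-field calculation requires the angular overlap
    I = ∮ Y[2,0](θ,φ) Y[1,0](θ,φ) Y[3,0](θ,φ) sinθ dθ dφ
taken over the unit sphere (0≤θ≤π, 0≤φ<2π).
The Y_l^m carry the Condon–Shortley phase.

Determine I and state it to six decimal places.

Checks pass: Σm=0; 6 even; l₃=3∈[1,3].
(2·2+1)(2·1+1)(2·3+1) = 105
Δ: 0! 4! 2! / 7! → 1/105
sum: t=0:+1/4 = 1/4
3j²(2 1 3; 0 0 0) = Δ·Π!·Σ² = 3/35  (sign -1)
(m-triple is (0,0,0) — same symbol as above.)
combine: 4πI² = 105·3/35·3/35 = 27/35
take √, sign +1: I = 0.24776670

0.247767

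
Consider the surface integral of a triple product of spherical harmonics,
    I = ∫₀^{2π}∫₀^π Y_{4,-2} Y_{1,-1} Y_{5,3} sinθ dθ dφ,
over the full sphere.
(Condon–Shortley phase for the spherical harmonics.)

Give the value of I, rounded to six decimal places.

-0.259847

Rules hold: Σm=0, L=10 even, 3≤5≤5.
N = 9·3·11 = 297
Δ = 0!·8!·2!/11! = 1/495
Racah Σ t=0..0: t=0:+1/576 = 1/576
⇒ 3j(4 1 5; 0 0 0)² = 5/99, sgn -1
Racah Σ t=0..0: t=0:+1/2880 = 1/2880
⇒ 3j(4 1 5; -2 -1 3)² = 28/495, sgn +1
4πI² = N·(3j₀)²·(3jₘ)² = 28/33
I = -1·√(0.848485/4π) = -0.25984664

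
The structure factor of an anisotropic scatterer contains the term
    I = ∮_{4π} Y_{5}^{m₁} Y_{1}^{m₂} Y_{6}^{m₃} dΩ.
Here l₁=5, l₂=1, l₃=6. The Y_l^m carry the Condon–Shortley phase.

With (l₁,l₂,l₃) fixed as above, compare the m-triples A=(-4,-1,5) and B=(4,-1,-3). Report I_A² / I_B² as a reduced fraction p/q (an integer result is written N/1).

55/3

l's match ⇒ only the (l;m) 3-j factors differ between A and B.
A: triangle coeff Δ(5,1,6) = 1/858; Σ_t [0,0]: t=0:+1/725760 = 1/725760; (3j)²=5/78 [(5 1 6; -4 -1 5)], sign=-1
B: triangle coeff Δ(5,1,6) = 1/858; Σ_t [0,0]: t=0:+1/725760 = 1/725760; (3j)²=1/286 [(5 1 6; 4 -1 -3)], sign=-1
I_A²/I_B² = (5/78)/(1/286) = 55/3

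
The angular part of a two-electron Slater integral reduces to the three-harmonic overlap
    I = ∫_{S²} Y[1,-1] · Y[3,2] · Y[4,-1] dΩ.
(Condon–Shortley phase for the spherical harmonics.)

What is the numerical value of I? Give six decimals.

-0.106622

m-sum 0 ✓  L=8 even ✓  2≤4≤4 ✓
Π(2lᵢ+1) = 3×7×9 = 189
triangle coeff Δ(1,3,4) = 1/252
Σ_t [0,0]: t=0:+1/36 = 1/36
(3j)²=4/63 [(1 3 4; 0 0 0)], sign=+1
Σ_t [0,0]: t=0:+1/240 = 1/240
(3j)²=1/84 [(1 3 4; -1 2 -1)], sign=-1
⇒ 4πI² = 1/7
I = (-1)√(1/7/(4π)) = -0.10662181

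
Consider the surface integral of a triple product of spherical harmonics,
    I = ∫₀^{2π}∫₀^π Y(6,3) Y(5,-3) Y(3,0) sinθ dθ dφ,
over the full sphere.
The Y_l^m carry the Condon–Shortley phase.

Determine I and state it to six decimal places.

0.036034

Checks pass: Σm=0; 14 even; l₃=3∈[1,11].
(2·6+1)(2·5+1)(2·3+1) = 1001
Δ: 8! 4! 2! / 15! → 1/675675
sum: t=3:−1/8640 t=4:+1/2304 t=5:−1/8640 = 7/34560
3j²(6 5 3; 0 0 0) = Δ·Π!·Σ² = 7/429  (sign -1)
sum: t=0:+1/483840 t=1:−1/20160 t=2:+1/17280 = 1/96768
3j²(6 5 3; 3 -3 0) = Δ·Π!·Σ² = 1/1001  (sign -1)
combine: 4πI² = 1001·7/429·1/1001 = 7/429
take √, sign +1: I = 0.03603425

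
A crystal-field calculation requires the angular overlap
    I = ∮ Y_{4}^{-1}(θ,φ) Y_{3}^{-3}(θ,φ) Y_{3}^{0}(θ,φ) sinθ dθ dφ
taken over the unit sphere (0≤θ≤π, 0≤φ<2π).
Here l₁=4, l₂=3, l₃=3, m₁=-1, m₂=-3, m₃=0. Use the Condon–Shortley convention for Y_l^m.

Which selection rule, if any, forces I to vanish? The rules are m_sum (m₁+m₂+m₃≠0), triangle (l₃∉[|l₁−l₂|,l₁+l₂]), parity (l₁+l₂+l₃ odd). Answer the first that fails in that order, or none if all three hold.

m₁+m₂+m₃ = -1 − 3 + 0 = -4  ✗
triangle: |4−3|=1 ≤ l₃=3 ≤ 4+3=7
parity: l₁+l₂+l₃ = 10 is even

m_sum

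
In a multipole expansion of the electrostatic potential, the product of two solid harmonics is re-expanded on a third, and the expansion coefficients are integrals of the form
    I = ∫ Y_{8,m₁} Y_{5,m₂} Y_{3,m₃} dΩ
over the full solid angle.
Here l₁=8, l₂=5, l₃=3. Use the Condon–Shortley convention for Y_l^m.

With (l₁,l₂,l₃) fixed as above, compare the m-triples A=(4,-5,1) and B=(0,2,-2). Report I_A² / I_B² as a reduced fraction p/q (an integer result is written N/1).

Shared (l₁,l₂,l₃)=(8,5,3): N and (l;000)² cancel in I_A²/I_B².
A: Δ = 10!·6!·0!/17! = 1/136136; Racah Σ t=0..0: t=0:+1/174182400 = 1/174182400; ⇒ 3j(8 5 3; 4 -5 1)² = 3/6188, sgn +1
B: Δ = 10!·6!·0!/17! = 1/136136; Racah Σ t=7..7: t=7:−1/3628800 = -1/3628800; ⇒ 3j(8 5 3; 0 2 -2)² = 8/2431, sgn +1
I_A²/I_B² = (3/6188)/(8/2431) = 33/224

33/224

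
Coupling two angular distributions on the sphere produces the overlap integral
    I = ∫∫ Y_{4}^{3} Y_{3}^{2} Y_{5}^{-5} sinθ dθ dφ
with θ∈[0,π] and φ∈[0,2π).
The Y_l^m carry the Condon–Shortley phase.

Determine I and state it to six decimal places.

Checks pass: Σm=0; 12 even; l₃=5∈[1,7].
(2·4+1)(2·3+1)(2·5+1) = 693
Δ: 2! 6! 4! / 13! → 1/180180
sum: t=0:+1/576 t=1:−1/144 t=2:+1/576 = -1/288
3j²(4 3 5; 0 0 0) = Δ·Π!·Σ² = 20/1001  (sign +1)
sum: t=1:−1/17280 = -1/17280
3j²(4 3 5; 3 2 -5) = Δ·Π!·Σ² = 35/858  (sign -1)
combine: 4πI² = 693·20/1001·35/858 = 1050/1859
take √, sign -1: I = -0.21200691

-0.212007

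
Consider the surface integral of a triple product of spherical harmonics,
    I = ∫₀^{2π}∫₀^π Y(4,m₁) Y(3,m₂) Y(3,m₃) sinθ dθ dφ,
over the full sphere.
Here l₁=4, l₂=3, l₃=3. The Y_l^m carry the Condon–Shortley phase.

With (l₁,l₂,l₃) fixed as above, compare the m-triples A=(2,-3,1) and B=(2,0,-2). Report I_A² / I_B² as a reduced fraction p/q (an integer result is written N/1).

18/1

Shared (l₁,l₂,l₃)=(4,3,3): N and (l;000)² cancel in I_A²/I_B².
A: Δ = 4!·4!·2!/11! = 1/34650; Racah Σ t=0..0: t=0:+1/192 = 1/192; ⇒ 3j(4 3 3; 2 -3 1)² = 3/77, sgn +1
B: Δ = 4!·4!·2!/11! = 1/34650; Racah Σ t=1..2: t=1:−1/72 t=2:+1/96 = -1/288; ⇒ 3j(4 3 3; 2 0 -2)² = 1/462, sgn +1
I_A²/I_B² = (3/77)/(1/462) = 18/1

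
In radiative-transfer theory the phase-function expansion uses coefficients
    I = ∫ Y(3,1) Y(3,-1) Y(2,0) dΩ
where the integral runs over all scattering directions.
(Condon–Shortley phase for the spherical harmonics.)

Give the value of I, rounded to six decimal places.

Rules hold: Σm=0, L=8 even, 0≤2≤6.
N = 7·7·5 = 245
Δ = 4!·2!·2!/9! = 1/3780
Racah Σ t=1..3: t=1:−1/24 t=2:+1/4 t=3:−1/24 = 1/6
⇒ 3j(3 3 2; 0 0 0)² = 4/105, sgn +1
Racah Σ t=0..2: t=0:+1/96 t=1:−1/6 t=2:+1/16 = -3/32
⇒ 3j(3 3 2; 1 -1 0)² = 3/140, sgn -1
4πI² = N·(3j₀)²·(3jₘ)² = 1/5
I = -1·√(0.2/4π) = -0.12615663

-0.126157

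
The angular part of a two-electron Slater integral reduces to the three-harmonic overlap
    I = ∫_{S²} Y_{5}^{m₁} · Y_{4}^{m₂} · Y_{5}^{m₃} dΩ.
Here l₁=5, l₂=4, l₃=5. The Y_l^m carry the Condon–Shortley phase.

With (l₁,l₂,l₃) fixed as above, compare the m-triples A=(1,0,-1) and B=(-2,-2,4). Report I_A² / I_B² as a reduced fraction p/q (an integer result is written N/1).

8/15

Shared (l₁,l₂,l₃)=(5,4,5): N and (l;000)² cancel in I_A²/I_B².
A: Δ = 4!·6!·4!/15! = 1/3153150; Racah Σ t=0..4: t=0:+1/27648 t=1:−1/1296 t=2:+1/768 t=3:−1/4320 t=4:+1/414720 = 7/20736; ⇒ 3j(5 4 5; 1 0 -1)² = 8/1287, sgn +1
B: Δ = 4!·6!·4!/15! = 1/3153150; Racah Σ t=1..2: t=1:−1/25920 t=2:+1/11520 = 1/20736; ⇒ 3j(5 4 5; -2 -2 4)² = 5/429, sgn -1
I_A²/I_B² = (8/1287)/(5/429) = 8/15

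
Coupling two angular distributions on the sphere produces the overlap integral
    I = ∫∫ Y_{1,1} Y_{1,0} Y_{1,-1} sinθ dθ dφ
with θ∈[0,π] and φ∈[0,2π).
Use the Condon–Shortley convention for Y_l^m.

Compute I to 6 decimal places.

0.000000

L=3 odd ⇒ parity kills the (l;000) factor ⇒ I = 0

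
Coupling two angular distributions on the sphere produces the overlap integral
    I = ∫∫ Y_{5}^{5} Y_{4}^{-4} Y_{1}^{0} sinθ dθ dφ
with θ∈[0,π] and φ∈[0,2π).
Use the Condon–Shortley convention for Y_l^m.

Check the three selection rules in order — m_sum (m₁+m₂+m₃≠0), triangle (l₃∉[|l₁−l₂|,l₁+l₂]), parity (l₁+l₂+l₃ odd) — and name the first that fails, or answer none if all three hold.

m_sum

azimuthal sum: 5 − 4 + 0 = 1  ✗
1 ≤ 1 ≤ 9 (triangle on l)
L = 5 + 4 + 1 = 10 (even)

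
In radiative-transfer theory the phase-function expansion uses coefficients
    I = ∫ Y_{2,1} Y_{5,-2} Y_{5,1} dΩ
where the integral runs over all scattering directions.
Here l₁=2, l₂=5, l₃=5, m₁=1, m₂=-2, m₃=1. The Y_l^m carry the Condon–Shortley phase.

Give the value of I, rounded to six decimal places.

0.104819

Rules hold: Σm=0, L=12 even, 3≤5≤7.
N = 5·11·11 = 605
Δ = 2!·2!·8!/13! = 1/38610
Racah Σ t=0..2: t=0:+1/2880 t=1:−1/576 t=2:+1/2880 = -1/960
⇒ 3j(2 5 5; 0 0 0)² = 10/429, sgn +1
Racah Σ t=0..1: t=0:+1/1440 t=1:−1/2880 = 1/2880
⇒ 3j(2 5 5; 1 -2 1)² = 7/715, sgn +1
4πI² = N·(3j₀)²·(3jₘ)² = 70/507
I = +1·√(0.138067/4π) = 0.10481902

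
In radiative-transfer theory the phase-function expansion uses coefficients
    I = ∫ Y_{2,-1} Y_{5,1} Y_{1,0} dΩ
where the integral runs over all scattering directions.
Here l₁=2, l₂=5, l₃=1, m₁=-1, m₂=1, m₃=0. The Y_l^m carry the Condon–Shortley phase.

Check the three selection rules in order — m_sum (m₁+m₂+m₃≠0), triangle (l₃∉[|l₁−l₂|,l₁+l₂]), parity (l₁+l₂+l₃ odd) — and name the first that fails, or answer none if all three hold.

triangle

azimuthal sum: -1 + 1 + 0 = 0  ✓
3 ≤ 1 ≤ 7 (triangle on l)  ✗
L = 2 + 5 + 1 = 8 (even)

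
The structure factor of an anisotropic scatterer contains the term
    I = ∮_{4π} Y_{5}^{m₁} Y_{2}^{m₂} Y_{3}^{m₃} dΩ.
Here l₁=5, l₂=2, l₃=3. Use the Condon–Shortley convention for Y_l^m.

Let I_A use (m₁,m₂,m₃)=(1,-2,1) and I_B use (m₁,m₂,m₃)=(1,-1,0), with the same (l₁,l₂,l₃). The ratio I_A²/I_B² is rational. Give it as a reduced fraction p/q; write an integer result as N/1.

Shared (l₁,l₂,l₃)=(5,2,3): N and (l;000)² cancel in I_A²/I_B².
A: Δ = 4!·6!·0!/11! = 1/2310; Racah Σ t=0..0: t=0:+1/1152 = 1/1152; ⇒ 3j(5 2 3; 1 -2 1)² = 1/154, sgn +1
B: Δ = 4!·6!·0!/11! = 1/2310; Racah Σ t=1..1: t=1:−1/216 = -1/216; ⇒ 3j(5 2 3; 1 -1 0)² = 8/231, sgn +1
I_A²/I_B² = (1/154)/(8/231) = 3/16

3/16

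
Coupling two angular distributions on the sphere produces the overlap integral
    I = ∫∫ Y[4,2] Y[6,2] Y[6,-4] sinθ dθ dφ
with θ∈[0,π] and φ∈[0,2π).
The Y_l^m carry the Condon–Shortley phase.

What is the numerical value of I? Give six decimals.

0.060095

Checks pass: Σm=0; 16 even; l₃=6∈[2,10].
(2·4+1)(2·6+1)(2·6+1) = 1521
Δ: 4! 4! 8! / 17! → 1/15315300
sum: t=0:+1/829440 t=1:−1/25920 t=2:+1/9216 t=3:−1/25920 t=4:+1/829440 = 7/207360
3j²(4 6 6; 0 0 0) = Δ·Π!·Σ² = 28/2431  (sign +1)
sum: t=0:+1/3870720 t=1:−1/181440 t=2:+1/138240 = 23/11612160
3j²(4 6 6; 2 2 -4) = Δ·Π!·Σ² = 529/204204  (sign +1)
combine: 4πI² = 1521·28/2431·529/204204 = 1587/34969
take √, sign +1: I = 0.06009550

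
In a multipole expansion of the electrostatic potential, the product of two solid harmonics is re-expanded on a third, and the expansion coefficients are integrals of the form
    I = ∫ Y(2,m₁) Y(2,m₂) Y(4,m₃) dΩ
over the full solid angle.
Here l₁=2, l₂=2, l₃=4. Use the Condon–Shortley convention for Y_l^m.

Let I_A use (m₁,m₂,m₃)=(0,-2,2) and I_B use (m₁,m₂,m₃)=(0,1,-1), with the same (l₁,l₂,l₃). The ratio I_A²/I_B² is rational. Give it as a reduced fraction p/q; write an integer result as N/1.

1/2

Shared (l₁,l₂,l₃)=(2,2,4): N and (l;000)² cancel in I_A²/I_B².
A: Δ = 0!·4!·4!/9! = 1/630; Racah Σ t=0..0: t=0:+1/96 = 1/96; ⇒ 3j(2 2 4; 0 -2 2)² = 1/42, sgn +1
B: Δ = 0!·4!·4!/9! = 1/630; Racah Σ t=0..0: t=0:+1/24 = 1/24; ⇒ 3j(2 2 4; 0 1 -1)² = 1/21, sgn -1
I_A²/I_B² = (1/42)/(1/21) = 1/2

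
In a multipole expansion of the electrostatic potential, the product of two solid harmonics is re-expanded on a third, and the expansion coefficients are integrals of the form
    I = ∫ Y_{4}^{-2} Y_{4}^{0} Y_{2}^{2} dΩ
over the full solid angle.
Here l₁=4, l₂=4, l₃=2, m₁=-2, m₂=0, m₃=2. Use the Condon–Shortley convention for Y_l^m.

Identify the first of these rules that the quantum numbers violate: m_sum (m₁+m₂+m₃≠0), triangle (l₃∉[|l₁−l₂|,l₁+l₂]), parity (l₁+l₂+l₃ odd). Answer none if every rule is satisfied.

none

azimuthal sum: -2 + 0 + 2 = 0  ✓
0 ≤ 2 ≤ 8 (triangle on l)  ✓
L = 4 + 4 + 2 = 10 (even)  ✓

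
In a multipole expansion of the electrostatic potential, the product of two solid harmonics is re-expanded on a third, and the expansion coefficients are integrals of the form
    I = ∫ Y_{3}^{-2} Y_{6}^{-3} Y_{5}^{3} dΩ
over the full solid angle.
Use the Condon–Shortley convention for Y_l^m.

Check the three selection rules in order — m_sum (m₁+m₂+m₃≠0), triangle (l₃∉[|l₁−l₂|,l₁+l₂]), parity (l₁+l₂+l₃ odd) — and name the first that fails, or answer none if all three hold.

m_sum

m₁+m₂+m₃ = -2 − 3 + 3 = -2  ✗
triangle: |3−6|=3 ≤ l₃=5 ≤ 3+6=9
parity: l₁+l₂+l₃ = 14 is even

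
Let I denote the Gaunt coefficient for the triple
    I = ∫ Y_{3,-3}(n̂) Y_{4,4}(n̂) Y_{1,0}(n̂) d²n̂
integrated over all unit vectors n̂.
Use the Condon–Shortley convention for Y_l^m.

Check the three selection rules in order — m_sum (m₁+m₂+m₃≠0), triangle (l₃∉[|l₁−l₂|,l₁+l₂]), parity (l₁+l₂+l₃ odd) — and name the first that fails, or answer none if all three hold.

azimuthal sum: -3 + 4 + 0 = 1  ✗
1 ≤ 1 ≤ 7 (triangle on l)
L = 3 + 4 + 1 = 8 (even)

m_sum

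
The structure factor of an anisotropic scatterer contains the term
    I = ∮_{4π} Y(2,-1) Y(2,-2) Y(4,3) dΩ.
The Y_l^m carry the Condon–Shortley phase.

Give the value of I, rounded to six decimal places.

-0.238414

Rules hold: Σm=0, L=8 even, 0≤4≤4.
N = 5·5·9 = 225
Δ = 0!·4!·4!/9! = 1/630
Racah Σ t=0..0: t=0:+1/16 = 1/16
⇒ 3j(2 2 4; 0 0 0)² = 2/35, sgn +1
Racah Σ t=0..0: t=0:+1/144 = 1/144
⇒ 3j(2 2 4; -1 -2 3)² = 1/18, sgn -1
4πI² = N·(3j₀)²·(3jₘ)² = 5/7
I = -1·√(0.714286/4π) = -0.23841361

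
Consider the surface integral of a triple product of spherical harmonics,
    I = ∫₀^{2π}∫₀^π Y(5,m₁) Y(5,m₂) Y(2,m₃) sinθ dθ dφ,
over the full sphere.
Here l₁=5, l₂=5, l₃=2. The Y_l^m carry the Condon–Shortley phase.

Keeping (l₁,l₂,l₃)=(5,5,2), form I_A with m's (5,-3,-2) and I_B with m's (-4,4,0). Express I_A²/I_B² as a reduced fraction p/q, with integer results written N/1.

Same 5,5,2: normalisation and zero-m 3j drop out of the ratio.
A: Δ: 8! 2! 2! / 13! → 1/38610; sum: t=0:+1/161280 = 1/161280; 3j²(5 5 2; 5 -3 -2) = Δ·Π!·Σ² = 1/143  (sign +1)
B: Δ: 8! 2! 2! / 13! → 1/38610; sum: t=7:−1/20160 t=8:+1/40320 = -1/40320; 3j²(5 5 2; -4 4 0) = Δ·Π!·Σ² = 6/715  (sign -1)
I_A²/I_B² = (1/143)/(6/715) = 5/6

5/6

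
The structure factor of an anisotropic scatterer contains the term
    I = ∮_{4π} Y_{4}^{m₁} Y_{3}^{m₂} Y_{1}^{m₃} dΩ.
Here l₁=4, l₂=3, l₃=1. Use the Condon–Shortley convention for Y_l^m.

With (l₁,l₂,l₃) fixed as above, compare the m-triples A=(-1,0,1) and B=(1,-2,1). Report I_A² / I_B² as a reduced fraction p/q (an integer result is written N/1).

10/3

l's match ⇒ only the (l;m) 3-j factors differ between A and B.
A: triangle coeff Δ(4,3,1) = 1/252; Σ_t [3,3]: t=3:−1/72 = -1/72; (3j)²=5/126 [(4 3 1; -1 0 1)], sign=-1
B: triangle coeff Δ(4,3,1) = 1/252; Σ_t [1,1]: t=1:−1/240 = -1/240; (3j)²=1/84 [(4 3 1; 1 -2 1)], sign=-1
I_A²/I_B² = (5/126)/(1/84) = 10/3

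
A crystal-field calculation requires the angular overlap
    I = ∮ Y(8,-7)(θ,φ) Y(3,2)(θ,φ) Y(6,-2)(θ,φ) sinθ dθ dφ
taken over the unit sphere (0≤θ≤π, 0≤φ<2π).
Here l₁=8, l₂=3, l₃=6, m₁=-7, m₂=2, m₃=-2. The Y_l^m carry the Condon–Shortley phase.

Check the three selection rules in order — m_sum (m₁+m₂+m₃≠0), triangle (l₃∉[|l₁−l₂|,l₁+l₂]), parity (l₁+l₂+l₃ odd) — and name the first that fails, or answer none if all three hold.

m₁+m₂+m₃ = -7 + 2 − 2 = -7  ✗
triangle: |8−3|=5 ≤ l₃=6 ≤ 8+3=11
parity: l₁+l₂+l₃ = 17 is odd

m_sum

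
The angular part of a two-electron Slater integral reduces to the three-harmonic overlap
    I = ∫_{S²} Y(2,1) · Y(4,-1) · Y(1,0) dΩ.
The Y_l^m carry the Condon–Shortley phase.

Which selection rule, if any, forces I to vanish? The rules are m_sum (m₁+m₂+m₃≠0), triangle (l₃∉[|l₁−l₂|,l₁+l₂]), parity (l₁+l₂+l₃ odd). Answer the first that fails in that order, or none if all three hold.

Σmᵢ = 0  ✓
l₃∈[|l₁−l₂|,l₁+l₂]=[2,6], have l₃=1  ✗
Σlᵢ = 7 ⇒ odd

triangle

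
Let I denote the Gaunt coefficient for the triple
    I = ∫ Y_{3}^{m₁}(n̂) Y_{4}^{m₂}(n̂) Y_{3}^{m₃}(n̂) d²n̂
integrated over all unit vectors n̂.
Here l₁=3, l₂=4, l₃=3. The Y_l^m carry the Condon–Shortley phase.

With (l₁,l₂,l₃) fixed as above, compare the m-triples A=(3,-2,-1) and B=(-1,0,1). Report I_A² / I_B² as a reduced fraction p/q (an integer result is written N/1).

Shared (l₁,l₂,l₃)=(3,4,3): N and (l;000)² cancel in I_A²/I_B².
A: Δ = 4!·2!·4!/11! = 1/34650; Racah Σ t=0..0: t=0:+1/192 = 1/192; ⇒ 3j(3 4 3; 3 -2 -1)² = 3/77, sgn +1
B: Δ = 4!·2!·4!/11! = 1/34650; Racah Σ t=2..4: t=2:+1/32 t=3:−1/36 t=4:+1/1152 = 5/1152; ⇒ 3j(3 4 3; -1 0 1)² = 1/1386, sgn +1
I_A²/I_B² = (3/77)/(1/1386) = 54/1

54/1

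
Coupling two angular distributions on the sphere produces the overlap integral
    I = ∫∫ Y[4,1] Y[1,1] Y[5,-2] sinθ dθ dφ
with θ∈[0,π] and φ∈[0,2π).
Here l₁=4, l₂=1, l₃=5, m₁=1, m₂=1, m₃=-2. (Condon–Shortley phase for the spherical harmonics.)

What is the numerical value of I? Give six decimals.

Checks pass: Σm=0; 10 even; l₃=5∈[3,5].
(2·4+1)(2·1+1)(2·5+1) = 297
Δ: 0! 8! 2! / 11! → 1/495
sum: t=0:+1/576 = 1/576
3j²(4 1 5; 0 0 0) = Δ·Π!·Σ² = 5/99  (sign -1)
sum: t=0:+1/1440 = 1/1440
3j²(4 1 5; 1 1 -2) = Δ·Π!·Σ² = 7/165  (sign -1)
combine: 4πI² = 297·5/99·7/165 = 7/11
take √, sign +1: I = 0.22503380

0.225034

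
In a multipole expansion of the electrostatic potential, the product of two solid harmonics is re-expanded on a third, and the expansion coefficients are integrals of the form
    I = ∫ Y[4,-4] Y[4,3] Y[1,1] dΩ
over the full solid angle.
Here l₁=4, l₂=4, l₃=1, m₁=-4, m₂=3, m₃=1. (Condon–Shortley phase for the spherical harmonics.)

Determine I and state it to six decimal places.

l₁+l₂+l₃=9 is odd: 3j(l;000)=0 ⇒ I=0

0.000000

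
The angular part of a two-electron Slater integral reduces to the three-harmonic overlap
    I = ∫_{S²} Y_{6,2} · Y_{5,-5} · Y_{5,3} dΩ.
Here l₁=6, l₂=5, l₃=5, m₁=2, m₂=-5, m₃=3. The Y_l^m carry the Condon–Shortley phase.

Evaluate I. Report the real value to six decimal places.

Rules hold: Σm=0, L=16 even, 1≤5≤11.
N = 13·11·11 = 1573
Δ = 6!·6!·4!/17! = 1/28588560
Racah Σ t=1..5: t=1:−1/345600 t=2:+1/13824 t=3:−1/5184 t=4:+1/13824 t=5:−1/345600 = -7/129600
⇒ 3j(6 5 5; 0 0 0)² = 80/7293, sgn +1
Racah Σ t=0..0: t=0:+1/829440 = 1/829440
⇒ 3j(6 5 5; 2 -5 3)² = 35/2431, sgn +1
4πI² = N·(3j₀)²·(3jₘ)² = 2800/11271
I = +1·√(0.248425/4π) = 0.14060244

0.140602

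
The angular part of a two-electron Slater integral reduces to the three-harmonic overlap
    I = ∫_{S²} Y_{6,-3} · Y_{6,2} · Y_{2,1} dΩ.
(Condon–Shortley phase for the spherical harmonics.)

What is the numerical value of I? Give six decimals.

-0.140463

Rules hold: Σm=0, L=14 even, 0≤2≤12.
N = 13·13·5 = 845
Δ = 10!·2!·2!/15! = 1/90090
Racah Σ t=4..6: t=4:+1/69120 t=5:−1/14400 t=6:+1/69120 = -7/172800
⇒ 3j(6 6 2; 0 0 0)² = 14/715, sgn -1
Racah Σ t=7..8: t=7:−1/60480 t=8:+1/161280 = -1/96768
⇒ 3j(6 6 2; -3 2 1)² = 15/1001, sgn +1
4πI² = N·(3j₀)²·(3jₘ)² = 30/121
I = -1·√(0.247934/4π) = -0.14046335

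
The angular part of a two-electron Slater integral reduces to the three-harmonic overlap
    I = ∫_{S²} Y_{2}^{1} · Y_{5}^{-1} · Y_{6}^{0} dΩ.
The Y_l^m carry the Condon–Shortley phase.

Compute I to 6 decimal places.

l₁+l₂+l₃=13 is odd: 3j(l;000)=0 ⇒ I=0

0.000000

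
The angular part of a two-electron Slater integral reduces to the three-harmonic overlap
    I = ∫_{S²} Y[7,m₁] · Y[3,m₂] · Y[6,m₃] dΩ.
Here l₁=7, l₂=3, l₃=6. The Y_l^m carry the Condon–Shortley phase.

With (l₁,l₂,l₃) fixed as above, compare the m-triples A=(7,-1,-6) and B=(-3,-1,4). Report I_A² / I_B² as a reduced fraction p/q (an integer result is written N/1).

l's match ⇒ only the (l;m) 3-j factors differ between A and B.
A: triangle coeff Δ(7,3,6) = 1/2042040; Σ_t [0,0]: t=0:+1/174182400 = 1/174182400; (3j)²=11/340 [(7 3 6; 7 -1 -6)], sign=+1
B: triangle coeff Δ(7,3,6) = 1/2042040; Σ_t [0,2]: t=0:+1/174182400 t=1:−1/2177280 t=2:+1/645120 = 191/174182400; (3j)²=36481/2042040 [(7 3 6; -3 -1 4)], sign=+1
I_A²/I_B² = (11/340)/(36481/2042040) = 66066/36481

66066/36481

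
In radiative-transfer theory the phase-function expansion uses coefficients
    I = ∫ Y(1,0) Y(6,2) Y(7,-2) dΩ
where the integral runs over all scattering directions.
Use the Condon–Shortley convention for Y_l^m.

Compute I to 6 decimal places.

m-sum 0 ✓  L=14 even ✓  5≤7≤7 ✓
Π(2lᵢ+1) = 3×13×15 = 585
triangle coeff Δ(1,6,7) = 1/1365
Σ_t [0,0]: t=0:+1/518400 = 1/518400
(3j)²=7/195 [(1 6 7; 0 0 0)], sign=-1
Σ_t [0,0]: t=0:+1/967680 = 1/967680
(3j)²=3/91 [(1 6 7; 0 2 -2)], sign=-1
⇒ 4πI² = 9/13
I = (+1)√(9/13/(4π)) = 0.23471705

0.234717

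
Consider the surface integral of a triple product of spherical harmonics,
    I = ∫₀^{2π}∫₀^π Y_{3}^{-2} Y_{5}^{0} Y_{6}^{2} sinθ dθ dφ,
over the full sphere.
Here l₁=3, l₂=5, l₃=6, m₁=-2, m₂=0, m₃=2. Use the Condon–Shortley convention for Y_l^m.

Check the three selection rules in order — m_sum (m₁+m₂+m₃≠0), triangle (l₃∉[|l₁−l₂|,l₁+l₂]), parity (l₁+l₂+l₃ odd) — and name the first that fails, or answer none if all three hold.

Σmᵢ = 0  ✓
l₃∈[|l₁−l₂|,l₁+l₂]=[2,8], have l₃=6  ✓
Σlᵢ = 14 ⇒ even  ✓

none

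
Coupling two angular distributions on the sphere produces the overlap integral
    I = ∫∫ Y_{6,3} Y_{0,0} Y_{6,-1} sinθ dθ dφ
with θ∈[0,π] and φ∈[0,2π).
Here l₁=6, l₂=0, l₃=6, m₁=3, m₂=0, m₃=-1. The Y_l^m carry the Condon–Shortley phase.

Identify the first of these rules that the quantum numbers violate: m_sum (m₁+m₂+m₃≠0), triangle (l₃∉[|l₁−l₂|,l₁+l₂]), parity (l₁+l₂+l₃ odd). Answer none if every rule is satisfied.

m₁+m₂+m₃ = 3 + 0 − 1 = 2  ✗
triangle: |6−0|=6 ≤ l₃=6 ≤ 6+0=6
parity: l₁+l₂+l₃ = 12 is even

m_sum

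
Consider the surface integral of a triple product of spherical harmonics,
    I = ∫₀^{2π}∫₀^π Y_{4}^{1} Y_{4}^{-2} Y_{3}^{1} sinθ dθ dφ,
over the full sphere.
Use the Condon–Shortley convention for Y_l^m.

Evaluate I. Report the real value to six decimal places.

l₁+l₂+l₃=11 is odd: 3j(l;000)=0 ⇒ I=0

0.000000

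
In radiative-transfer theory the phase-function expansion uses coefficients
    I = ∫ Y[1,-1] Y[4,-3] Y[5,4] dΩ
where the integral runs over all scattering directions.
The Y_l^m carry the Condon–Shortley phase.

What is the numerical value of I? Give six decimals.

Rules hold: Σm=0, L=10 even, 3≤5≤5.
N = 3·9·11 = 297
Δ = 0!·2!·8!/11! = 1/495
Racah Σ t=0..0: t=0:+1/576 = 1/576
⇒ 3j(1 4 5; 0 0 0)² = 5/99, sgn -1
Racah Σ t=0..0: t=0:+1/10080 = 1/10080
⇒ 3j(1 4 5; -1 -3 4)² = 4/55, sgn -1
4πI² = N·(3j₀)²·(3jₘ)² = 12/11
I = +1·√(1.09091/4π) = 0.29463840

0.294638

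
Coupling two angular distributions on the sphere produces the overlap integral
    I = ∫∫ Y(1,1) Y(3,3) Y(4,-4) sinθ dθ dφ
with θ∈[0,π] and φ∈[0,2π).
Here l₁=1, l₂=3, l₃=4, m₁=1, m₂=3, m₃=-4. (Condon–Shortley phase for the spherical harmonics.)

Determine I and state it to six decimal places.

0.325735

m-sum 0 ✓  L=8 even ✓  2≤4≤4 ✓
Π(2lᵢ+1) = 3×7×9 = 189
triangle coeff Δ(1,3,4) = 1/252
Σ_t [0,0]: t=0:+1/36 = 1/36
(3j)²=4/63 [(1 3 4; 0 0 0)], sign=+1
Σ_t [0,0]: t=0:+1/1440 = 1/1440
(3j)²=1/9 [(1 3 4; 1 3 -4)], sign=+1
⇒ 4πI² = 4/3
I = (+1)√(4/3/(4π)) = 0.32573501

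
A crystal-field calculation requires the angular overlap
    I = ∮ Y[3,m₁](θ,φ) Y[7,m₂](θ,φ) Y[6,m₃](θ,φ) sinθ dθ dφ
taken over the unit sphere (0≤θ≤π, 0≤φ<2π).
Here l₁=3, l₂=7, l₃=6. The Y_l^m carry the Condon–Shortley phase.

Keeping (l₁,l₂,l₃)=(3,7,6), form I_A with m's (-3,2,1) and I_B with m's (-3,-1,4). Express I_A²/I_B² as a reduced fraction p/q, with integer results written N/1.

Same 3,7,6: normalisation and zero-m 3j drop out of the ratio.
A: Δ: 4! 2! 10! / 17! → 1/2042040; sum: t=4:+1/691200 = 1/691200; 3j²(3 7 6; -3 2 1) = Δ·Π!·Σ² = 189/9724  (sign -1)
B: Δ: 4! 2! 10! / 17! → 1/2042040; sum: t=4:+1/3870720 = 1/3870720; 3j²(3 7 6; -3 -1 4) = Δ·Π!·Σ² = 675/136136  (sign +1)
I_A²/I_B² = (189/9724)/(675/136136) = 98/25

98/25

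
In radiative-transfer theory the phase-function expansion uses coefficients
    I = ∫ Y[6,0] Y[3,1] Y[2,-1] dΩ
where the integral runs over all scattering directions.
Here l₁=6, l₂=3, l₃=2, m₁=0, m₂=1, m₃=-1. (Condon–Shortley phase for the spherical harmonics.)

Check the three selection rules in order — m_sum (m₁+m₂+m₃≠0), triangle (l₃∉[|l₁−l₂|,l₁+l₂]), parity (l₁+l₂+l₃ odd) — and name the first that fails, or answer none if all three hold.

triangle

Σmᵢ = 0  ✓
l₃∈[|l₁−l₂|,l₁+l₂]=[3,9], have l₃=2  ✗
Σlᵢ = 11 ⇒ odd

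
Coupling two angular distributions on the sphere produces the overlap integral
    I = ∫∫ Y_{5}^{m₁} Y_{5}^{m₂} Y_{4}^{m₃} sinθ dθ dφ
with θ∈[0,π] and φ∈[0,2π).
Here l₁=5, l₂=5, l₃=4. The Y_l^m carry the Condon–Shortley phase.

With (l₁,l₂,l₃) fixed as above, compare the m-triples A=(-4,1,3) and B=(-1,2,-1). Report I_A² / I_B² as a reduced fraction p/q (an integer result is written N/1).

12/7

Same 5,5,4: normalisation and zero-m 3j drop out of the ratio.
A: Δ: 6! 4! 4! / 15! → 1/3153150; sum: t=5:−1/17280 t=6:+1/103680 = -1/20736; 3j²(5 5 4; -4 1 3) = Δ·Π!·Σ² = 10/429  (sign +1)
B: Δ: 6! 4! 4! / 15! → 1/3153150; sum: t=3:−1/5184 t=4:+1/1152 t=5:−1/2880 t=6:+1/103680 = 7/20736; 3j²(5 5 4; -1 2 -1) = Δ·Π!·Σ² = 35/2574  (sign -1)
I_A²/I_B² = (10/429)/(35/2574) = 12/7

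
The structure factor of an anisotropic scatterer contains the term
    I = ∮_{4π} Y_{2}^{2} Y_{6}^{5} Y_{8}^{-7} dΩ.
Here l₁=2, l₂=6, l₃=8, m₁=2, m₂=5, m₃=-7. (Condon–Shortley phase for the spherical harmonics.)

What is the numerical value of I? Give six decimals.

Checks pass: Σm=0; 16 even; l₃=8∈[4,8].
(2·2+1)(2·6+1)(2·8+1) = 1105
Δ: 0! 4! 12! / 17! → 1/30940
sum: t=0:+1/2073600 = 1/2073600
3j²(2 6 8; 0 0 0) = Δ·Π!·Σ² = 28/1105  (sign +1)
sum: t=0:+1/958003200 = 1/958003200
3j²(2 6 8; 2 5 -7) = Δ·Π!·Σ² = 3/68  (sign -1)
combine: 4πI² = 1105·28/1105·3/68 = 21/17
take √, sign -1: I = -0.31353083

-0.313531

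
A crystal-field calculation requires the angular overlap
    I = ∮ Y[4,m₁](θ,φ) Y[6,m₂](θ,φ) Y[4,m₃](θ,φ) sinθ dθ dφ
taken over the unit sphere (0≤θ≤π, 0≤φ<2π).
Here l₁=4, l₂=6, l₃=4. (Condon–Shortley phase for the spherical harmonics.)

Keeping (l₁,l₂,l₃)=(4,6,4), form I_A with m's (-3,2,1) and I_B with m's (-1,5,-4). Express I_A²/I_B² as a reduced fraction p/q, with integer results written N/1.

Same 4,6,4: normalisation and zero-m 3j drop out of the ratio.
A: Δ: 6! 2! 6! / 15! → 1/1261260; sum: t=5:−1/8640 t=6:+1/34560 = -1/11520; 3j²(4 6 4; -3 2 1) = Δ·Π!·Σ² = 3/143  (sign +1)
B: Δ: 6! 2! 6! / 15! → 1/1261260; sum: t=5:−1/172800 = -1/172800; 3j²(4 6 4; -1 5 -4) = Δ·Π!·Σ² = 2/65  (sign -1)
I_A²/I_B² = (3/143)/(2/65) = 15/22

15/22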